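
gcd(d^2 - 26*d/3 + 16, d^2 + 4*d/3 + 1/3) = 1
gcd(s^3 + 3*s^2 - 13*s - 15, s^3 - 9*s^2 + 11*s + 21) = s^2 - 2*s - 3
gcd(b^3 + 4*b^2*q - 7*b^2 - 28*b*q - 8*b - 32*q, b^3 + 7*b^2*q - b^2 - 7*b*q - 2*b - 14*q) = b + 1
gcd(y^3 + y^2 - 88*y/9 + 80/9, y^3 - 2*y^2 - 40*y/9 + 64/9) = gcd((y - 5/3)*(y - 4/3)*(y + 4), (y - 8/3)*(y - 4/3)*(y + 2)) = y - 4/3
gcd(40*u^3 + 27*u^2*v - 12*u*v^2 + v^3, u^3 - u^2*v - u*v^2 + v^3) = u + v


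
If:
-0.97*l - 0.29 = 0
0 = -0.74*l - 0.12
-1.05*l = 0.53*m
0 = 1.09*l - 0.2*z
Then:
No Solution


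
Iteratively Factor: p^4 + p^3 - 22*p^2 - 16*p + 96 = (p - 4)*(p^3 + 5*p^2 - 2*p - 24) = (p - 4)*(p - 2)*(p^2 + 7*p + 12) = (p - 4)*(p - 2)*(p + 3)*(p + 4)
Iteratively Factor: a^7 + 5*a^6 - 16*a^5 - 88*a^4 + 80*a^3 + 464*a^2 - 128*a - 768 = (a + 2)*(a^6 + 3*a^5 - 22*a^4 - 44*a^3 + 168*a^2 + 128*a - 384) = (a - 2)*(a + 2)*(a^5 + 5*a^4 - 12*a^3 - 68*a^2 + 32*a + 192) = (a - 2)*(a + 2)*(a + 4)*(a^4 + a^3 - 16*a^2 - 4*a + 48) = (a - 3)*(a - 2)*(a + 2)*(a + 4)*(a^3 + 4*a^2 - 4*a - 16) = (a - 3)*(a - 2)^2*(a + 2)*(a + 4)*(a^2 + 6*a + 8) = (a - 3)*(a - 2)^2*(a + 2)^2*(a + 4)*(a + 4)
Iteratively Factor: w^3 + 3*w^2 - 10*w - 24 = (w + 4)*(w^2 - w - 6) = (w - 3)*(w + 4)*(w + 2)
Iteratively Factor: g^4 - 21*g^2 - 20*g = (g + 1)*(g^3 - g^2 - 20*g) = (g - 5)*(g + 1)*(g^2 + 4*g) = g*(g - 5)*(g + 1)*(g + 4)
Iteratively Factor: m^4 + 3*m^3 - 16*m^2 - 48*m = (m + 3)*(m^3 - 16*m) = m*(m + 3)*(m^2 - 16) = m*(m - 4)*(m + 3)*(m + 4)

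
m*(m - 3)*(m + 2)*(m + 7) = m^4 + 6*m^3 - 13*m^2 - 42*m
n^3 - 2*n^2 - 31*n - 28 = (n - 7)*(n + 1)*(n + 4)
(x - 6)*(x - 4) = x^2 - 10*x + 24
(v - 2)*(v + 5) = v^2 + 3*v - 10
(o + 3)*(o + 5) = o^2 + 8*o + 15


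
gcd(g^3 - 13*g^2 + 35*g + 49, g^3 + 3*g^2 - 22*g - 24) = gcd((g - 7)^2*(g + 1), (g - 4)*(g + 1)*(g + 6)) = g + 1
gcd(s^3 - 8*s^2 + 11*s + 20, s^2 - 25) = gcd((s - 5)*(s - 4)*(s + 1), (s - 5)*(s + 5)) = s - 5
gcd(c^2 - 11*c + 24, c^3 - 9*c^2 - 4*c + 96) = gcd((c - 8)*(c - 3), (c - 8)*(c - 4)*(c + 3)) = c - 8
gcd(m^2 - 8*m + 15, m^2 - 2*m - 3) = m - 3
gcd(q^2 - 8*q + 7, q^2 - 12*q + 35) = q - 7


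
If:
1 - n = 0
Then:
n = 1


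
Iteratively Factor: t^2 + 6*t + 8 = (t + 4)*(t + 2)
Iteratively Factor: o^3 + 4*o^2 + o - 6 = (o + 3)*(o^2 + o - 2) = (o + 2)*(o + 3)*(o - 1)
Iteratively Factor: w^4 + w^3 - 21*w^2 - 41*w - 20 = (w - 5)*(w^3 + 6*w^2 + 9*w + 4) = (w - 5)*(w + 1)*(w^2 + 5*w + 4) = (w - 5)*(w + 1)^2*(w + 4)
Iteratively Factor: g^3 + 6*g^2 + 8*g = (g)*(g^2 + 6*g + 8) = g*(g + 2)*(g + 4)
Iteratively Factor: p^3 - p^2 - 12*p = (p + 3)*(p^2 - 4*p) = p*(p + 3)*(p - 4)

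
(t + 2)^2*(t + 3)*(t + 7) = t^4 + 14*t^3 + 65*t^2 + 124*t + 84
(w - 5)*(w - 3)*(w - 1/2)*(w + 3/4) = w^4 - 31*w^3/4 + 101*w^2/8 + 27*w/4 - 45/8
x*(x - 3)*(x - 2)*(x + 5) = x^4 - 19*x^2 + 30*x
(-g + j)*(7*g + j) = -7*g^2 + 6*g*j + j^2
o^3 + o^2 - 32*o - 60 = (o - 6)*(o + 2)*(o + 5)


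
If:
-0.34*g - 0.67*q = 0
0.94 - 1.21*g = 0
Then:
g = 0.78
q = -0.39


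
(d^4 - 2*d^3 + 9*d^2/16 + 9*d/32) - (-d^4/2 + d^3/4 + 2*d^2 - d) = 3*d^4/2 - 9*d^3/4 - 23*d^2/16 + 41*d/32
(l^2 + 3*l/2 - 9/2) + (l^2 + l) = 2*l^2 + 5*l/2 - 9/2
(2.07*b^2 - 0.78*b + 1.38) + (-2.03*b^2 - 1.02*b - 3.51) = 0.04*b^2 - 1.8*b - 2.13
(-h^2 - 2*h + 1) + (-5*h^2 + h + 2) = -6*h^2 - h + 3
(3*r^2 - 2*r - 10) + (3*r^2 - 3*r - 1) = 6*r^2 - 5*r - 11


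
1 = 1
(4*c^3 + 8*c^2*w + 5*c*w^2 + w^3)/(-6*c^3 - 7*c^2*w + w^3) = (2*c + w)/(-3*c + w)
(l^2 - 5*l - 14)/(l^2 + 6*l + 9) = (l^2 - 5*l - 14)/(l^2 + 6*l + 9)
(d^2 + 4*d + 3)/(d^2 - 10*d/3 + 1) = 3*(d^2 + 4*d + 3)/(3*d^2 - 10*d + 3)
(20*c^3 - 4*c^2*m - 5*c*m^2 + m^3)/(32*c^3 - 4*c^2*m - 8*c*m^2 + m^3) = (5*c - m)/(8*c - m)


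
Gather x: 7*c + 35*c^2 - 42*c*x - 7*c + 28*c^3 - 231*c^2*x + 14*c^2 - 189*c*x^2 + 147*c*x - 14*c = 28*c^3 + 49*c^2 - 189*c*x^2 - 14*c + x*(-231*c^2 + 105*c)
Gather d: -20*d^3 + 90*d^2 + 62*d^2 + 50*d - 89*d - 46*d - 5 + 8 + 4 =-20*d^3 + 152*d^2 - 85*d + 7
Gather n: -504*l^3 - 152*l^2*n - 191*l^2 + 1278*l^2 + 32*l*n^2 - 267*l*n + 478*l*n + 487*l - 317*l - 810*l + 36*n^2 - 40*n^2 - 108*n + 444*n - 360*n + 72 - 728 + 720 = -504*l^3 + 1087*l^2 - 640*l + n^2*(32*l - 4) + n*(-152*l^2 + 211*l - 24) + 64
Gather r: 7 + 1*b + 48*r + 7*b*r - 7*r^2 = b - 7*r^2 + r*(7*b + 48) + 7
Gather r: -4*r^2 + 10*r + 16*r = -4*r^2 + 26*r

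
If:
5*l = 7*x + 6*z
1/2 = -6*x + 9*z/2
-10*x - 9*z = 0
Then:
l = -1/330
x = -1/22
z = 5/99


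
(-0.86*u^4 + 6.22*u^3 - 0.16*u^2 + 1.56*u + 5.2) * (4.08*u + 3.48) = -3.5088*u^5 + 22.3848*u^4 + 20.9928*u^3 + 5.808*u^2 + 26.6448*u + 18.096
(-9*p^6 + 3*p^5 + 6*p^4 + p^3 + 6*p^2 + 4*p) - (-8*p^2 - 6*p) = -9*p^6 + 3*p^5 + 6*p^4 + p^3 + 14*p^2 + 10*p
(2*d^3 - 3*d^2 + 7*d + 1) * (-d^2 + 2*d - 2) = -2*d^5 + 7*d^4 - 17*d^3 + 19*d^2 - 12*d - 2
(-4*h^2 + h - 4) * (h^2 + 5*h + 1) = -4*h^4 - 19*h^3 - 3*h^2 - 19*h - 4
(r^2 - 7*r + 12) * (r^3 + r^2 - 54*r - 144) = r^5 - 6*r^4 - 49*r^3 + 246*r^2 + 360*r - 1728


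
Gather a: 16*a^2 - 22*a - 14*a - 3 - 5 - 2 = 16*a^2 - 36*a - 10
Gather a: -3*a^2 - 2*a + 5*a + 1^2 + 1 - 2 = -3*a^2 + 3*a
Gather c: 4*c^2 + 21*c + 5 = 4*c^2 + 21*c + 5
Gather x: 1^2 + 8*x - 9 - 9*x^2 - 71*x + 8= -9*x^2 - 63*x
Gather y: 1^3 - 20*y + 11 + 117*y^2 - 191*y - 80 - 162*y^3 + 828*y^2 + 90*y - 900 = -162*y^3 + 945*y^2 - 121*y - 968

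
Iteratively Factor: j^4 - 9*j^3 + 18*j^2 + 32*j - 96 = (j - 3)*(j^3 - 6*j^2 + 32) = (j - 3)*(j + 2)*(j^2 - 8*j + 16) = (j - 4)*(j - 3)*(j + 2)*(j - 4)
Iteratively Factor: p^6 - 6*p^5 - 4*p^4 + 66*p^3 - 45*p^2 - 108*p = (p - 3)*(p^5 - 3*p^4 - 13*p^3 + 27*p^2 + 36*p) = (p - 3)*(p + 1)*(p^4 - 4*p^3 - 9*p^2 + 36*p) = (p - 3)^2*(p + 1)*(p^3 - p^2 - 12*p) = (p - 4)*(p - 3)^2*(p + 1)*(p^2 + 3*p) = p*(p - 4)*(p - 3)^2*(p + 1)*(p + 3)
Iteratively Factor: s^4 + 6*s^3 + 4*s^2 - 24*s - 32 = (s - 2)*(s^3 + 8*s^2 + 20*s + 16) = (s - 2)*(s + 4)*(s^2 + 4*s + 4) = (s - 2)*(s + 2)*(s + 4)*(s + 2)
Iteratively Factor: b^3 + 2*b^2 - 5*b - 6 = (b - 2)*(b^2 + 4*b + 3) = (b - 2)*(b + 3)*(b + 1)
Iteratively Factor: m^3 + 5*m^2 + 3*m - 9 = (m - 1)*(m^2 + 6*m + 9) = (m - 1)*(m + 3)*(m + 3)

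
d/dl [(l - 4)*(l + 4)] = 2*l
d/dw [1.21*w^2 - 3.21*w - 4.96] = 2.42*w - 3.21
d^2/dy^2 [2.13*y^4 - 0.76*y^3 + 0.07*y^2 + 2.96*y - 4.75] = 25.56*y^2 - 4.56*y + 0.14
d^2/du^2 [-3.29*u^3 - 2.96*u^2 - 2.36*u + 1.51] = -19.74*u - 5.92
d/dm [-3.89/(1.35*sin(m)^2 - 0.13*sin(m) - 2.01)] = (10.503*sin(m) - 0.5057)*cos(m)/(-1.35*sin(m)^2 + 0.13*sin(m) + 2.01)^2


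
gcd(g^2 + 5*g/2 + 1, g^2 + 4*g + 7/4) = g + 1/2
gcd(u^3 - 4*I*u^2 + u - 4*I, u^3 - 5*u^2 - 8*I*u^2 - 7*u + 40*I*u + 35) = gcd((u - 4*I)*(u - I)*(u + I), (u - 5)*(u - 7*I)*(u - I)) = u - I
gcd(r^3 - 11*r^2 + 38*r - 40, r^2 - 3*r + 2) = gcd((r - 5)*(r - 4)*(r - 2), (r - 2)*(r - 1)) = r - 2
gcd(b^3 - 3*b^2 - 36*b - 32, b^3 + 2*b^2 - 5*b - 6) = b + 1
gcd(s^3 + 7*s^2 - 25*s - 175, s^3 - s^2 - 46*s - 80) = s + 5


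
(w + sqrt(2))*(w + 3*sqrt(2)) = w^2 + 4*sqrt(2)*w + 6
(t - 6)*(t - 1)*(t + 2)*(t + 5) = t^4 - 33*t^2 - 28*t + 60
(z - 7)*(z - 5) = z^2 - 12*z + 35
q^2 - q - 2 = (q - 2)*(q + 1)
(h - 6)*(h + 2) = h^2 - 4*h - 12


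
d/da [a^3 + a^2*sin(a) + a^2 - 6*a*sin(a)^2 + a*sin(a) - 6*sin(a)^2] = a^2*cos(a) + 3*a^2 + 2*a*sin(a) - 6*a*sin(2*a) + a*cos(a) + 2*a - 6*sin(a)^2 + sin(a) - 6*sin(2*a)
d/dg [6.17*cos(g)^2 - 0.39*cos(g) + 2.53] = (0.39 - 12.34*cos(g))*sin(g)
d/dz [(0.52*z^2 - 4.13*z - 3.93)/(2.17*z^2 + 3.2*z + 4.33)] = (10.6261*z^2 + 21.5594*z - 5.3069)/(4.7089*z^4 + 13.888*z^3 + 29.0322*z^2 + 27.712*z + 18.7489)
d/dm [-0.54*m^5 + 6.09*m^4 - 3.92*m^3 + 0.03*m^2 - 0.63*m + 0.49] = -2.7*m^4 + 24.36*m^3 - 11.76*m^2 + 0.06*m - 0.63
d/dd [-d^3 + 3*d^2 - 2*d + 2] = -3*d^2 + 6*d - 2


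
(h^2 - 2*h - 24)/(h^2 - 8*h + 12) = (h + 4)/(h - 2)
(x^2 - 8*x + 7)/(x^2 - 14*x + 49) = (x - 1)/(x - 7)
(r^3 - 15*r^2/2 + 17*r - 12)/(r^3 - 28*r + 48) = (r - 3/2)/(r + 6)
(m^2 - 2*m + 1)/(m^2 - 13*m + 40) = (m^2 - 2*m + 1)/(m^2 - 13*m + 40)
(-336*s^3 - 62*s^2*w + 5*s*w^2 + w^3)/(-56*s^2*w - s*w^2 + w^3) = (6*s + w)/w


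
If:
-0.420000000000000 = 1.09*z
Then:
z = -0.39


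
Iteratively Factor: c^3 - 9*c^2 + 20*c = (c - 4)*(c^2 - 5*c) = (c - 5)*(c - 4)*(c)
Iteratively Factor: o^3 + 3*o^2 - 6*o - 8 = (o + 1)*(o^2 + 2*o - 8) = (o - 2)*(o + 1)*(o + 4)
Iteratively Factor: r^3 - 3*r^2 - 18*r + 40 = (r - 5)*(r^2 + 2*r - 8) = (r - 5)*(r - 2)*(r + 4)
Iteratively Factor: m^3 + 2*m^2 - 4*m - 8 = (m + 2)*(m^2 - 4) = (m - 2)*(m + 2)*(m + 2)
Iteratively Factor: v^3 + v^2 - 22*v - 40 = (v + 2)*(v^2 - v - 20) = (v - 5)*(v + 2)*(v + 4)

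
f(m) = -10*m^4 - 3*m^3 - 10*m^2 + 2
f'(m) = -40*m^3 - 9*m^2 - 20*m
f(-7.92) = -38480.90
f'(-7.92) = 19465.59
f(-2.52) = -416.77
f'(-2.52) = 633.37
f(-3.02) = -838.39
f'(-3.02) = 1080.06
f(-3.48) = -1459.29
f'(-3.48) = 1646.37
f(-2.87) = -687.91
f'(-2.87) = 928.86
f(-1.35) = -42.06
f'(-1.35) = 109.01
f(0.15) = 1.76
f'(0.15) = -3.34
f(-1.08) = -19.49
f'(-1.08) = 61.49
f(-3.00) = -817.00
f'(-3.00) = 1059.00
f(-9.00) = -64231.00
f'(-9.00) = 28611.00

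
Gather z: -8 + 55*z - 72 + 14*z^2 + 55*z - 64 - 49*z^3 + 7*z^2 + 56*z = -49*z^3 + 21*z^2 + 166*z - 144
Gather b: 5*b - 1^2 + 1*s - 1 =5*b + s - 2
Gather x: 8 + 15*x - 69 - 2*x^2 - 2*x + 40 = -2*x^2 + 13*x - 21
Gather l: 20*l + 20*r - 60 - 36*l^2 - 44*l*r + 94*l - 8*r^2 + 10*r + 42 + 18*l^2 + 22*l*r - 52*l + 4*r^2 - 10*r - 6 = -18*l^2 + l*(62 - 22*r) - 4*r^2 + 20*r - 24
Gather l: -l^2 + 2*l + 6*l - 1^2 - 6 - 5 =-l^2 + 8*l - 12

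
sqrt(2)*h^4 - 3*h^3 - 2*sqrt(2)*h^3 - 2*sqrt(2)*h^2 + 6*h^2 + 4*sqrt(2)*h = h*(h - 2)*(h - 2*sqrt(2))*(sqrt(2)*h + 1)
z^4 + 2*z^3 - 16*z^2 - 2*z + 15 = (z - 3)*(z - 1)*(z + 1)*(z + 5)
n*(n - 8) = n^2 - 8*n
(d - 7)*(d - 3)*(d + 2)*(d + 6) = d^4 - 2*d^3 - 47*d^2 + 48*d + 252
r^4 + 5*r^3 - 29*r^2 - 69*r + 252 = (r - 3)^2*(r + 4)*(r + 7)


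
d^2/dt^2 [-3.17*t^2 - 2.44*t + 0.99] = -6.34000000000000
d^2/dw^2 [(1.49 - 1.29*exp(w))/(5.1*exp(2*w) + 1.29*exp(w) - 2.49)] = (-33.5529*exp(4*w) + 163.50651*exp(3*w) - 68.88213*exp(2*w) + 74.02194*exp(w) - 3.2121)*exp(w)/(132.651*exp(6*w) + 100.6587*exp(5*w) - 168.83397*exp(4*w) - 96.143571*exp(3*w) + 82.430703*exp(2*w) + 23.994387*exp(w) - 15.438249)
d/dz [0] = 0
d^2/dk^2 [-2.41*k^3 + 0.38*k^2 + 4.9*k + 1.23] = 0.76 - 14.46*k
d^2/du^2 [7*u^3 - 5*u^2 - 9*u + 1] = 42*u - 10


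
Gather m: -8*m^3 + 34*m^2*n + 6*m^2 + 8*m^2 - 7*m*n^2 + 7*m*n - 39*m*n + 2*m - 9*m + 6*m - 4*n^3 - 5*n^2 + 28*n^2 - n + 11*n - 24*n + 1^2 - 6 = -8*m^3 + m^2*(34*n + 14) + m*(-7*n^2 - 32*n - 1) - 4*n^3 + 23*n^2 - 14*n - 5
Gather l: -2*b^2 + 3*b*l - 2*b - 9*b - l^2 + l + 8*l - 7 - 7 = -2*b^2 - 11*b - l^2 + l*(3*b + 9) - 14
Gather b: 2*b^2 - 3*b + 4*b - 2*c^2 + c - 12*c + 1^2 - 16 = 2*b^2 + b - 2*c^2 - 11*c - 15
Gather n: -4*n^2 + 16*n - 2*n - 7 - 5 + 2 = -4*n^2 + 14*n - 10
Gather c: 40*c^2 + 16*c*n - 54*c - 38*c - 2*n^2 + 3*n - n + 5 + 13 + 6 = 40*c^2 + c*(16*n - 92) - 2*n^2 + 2*n + 24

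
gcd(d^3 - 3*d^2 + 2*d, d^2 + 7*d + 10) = 1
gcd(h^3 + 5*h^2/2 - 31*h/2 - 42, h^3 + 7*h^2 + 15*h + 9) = h + 3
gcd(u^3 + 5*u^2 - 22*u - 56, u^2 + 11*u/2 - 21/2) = u + 7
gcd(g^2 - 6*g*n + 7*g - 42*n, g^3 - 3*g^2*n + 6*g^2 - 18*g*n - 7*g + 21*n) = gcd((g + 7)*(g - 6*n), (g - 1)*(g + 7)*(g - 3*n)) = g + 7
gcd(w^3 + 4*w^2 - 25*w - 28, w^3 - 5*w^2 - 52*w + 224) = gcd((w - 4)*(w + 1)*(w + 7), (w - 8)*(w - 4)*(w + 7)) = w^2 + 3*w - 28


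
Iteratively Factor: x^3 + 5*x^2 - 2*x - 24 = (x + 4)*(x^2 + x - 6) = (x - 2)*(x + 4)*(x + 3)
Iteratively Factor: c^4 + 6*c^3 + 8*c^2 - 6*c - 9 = (c + 1)*(c^3 + 5*c^2 + 3*c - 9) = (c - 1)*(c + 1)*(c^2 + 6*c + 9) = (c - 1)*(c + 1)*(c + 3)*(c + 3)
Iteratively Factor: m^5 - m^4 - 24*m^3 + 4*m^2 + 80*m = (m - 2)*(m^4 + m^3 - 22*m^2 - 40*m) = (m - 5)*(m - 2)*(m^3 + 6*m^2 + 8*m) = (m - 5)*(m - 2)*(m + 4)*(m^2 + 2*m) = (m - 5)*(m - 2)*(m + 2)*(m + 4)*(m)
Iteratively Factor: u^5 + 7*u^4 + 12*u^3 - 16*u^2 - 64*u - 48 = (u + 3)*(u^4 + 4*u^3 - 16*u - 16) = (u - 2)*(u + 3)*(u^3 + 6*u^2 + 12*u + 8) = (u - 2)*(u + 2)*(u + 3)*(u^2 + 4*u + 4) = (u - 2)*(u + 2)^2*(u + 3)*(u + 2)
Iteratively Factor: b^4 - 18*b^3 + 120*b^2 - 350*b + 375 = (b - 5)*(b^3 - 13*b^2 + 55*b - 75) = (b - 5)^2*(b^2 - 8*b + 15) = (b - 5)^3*(b - 3)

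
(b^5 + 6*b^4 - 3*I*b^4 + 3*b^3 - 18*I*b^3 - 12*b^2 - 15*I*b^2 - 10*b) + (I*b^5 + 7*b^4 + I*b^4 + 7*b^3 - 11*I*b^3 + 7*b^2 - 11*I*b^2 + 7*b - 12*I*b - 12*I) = b^5 + I*b^5 + 13*b^4 - 2*I*b^4 + 10*b^3 - 29*I*b^3 - 5*b^2 - 26*I*b^2 - 3*b - 12*I*b - 12*I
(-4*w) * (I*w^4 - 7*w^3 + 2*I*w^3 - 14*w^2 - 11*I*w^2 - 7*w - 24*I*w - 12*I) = -4*I*w^5 + 28*w^4 - 8*I*w^4 + 56*w^3 + 44*I*w^3 + 28*w^2 + 96*I*w^2 + 48*I*w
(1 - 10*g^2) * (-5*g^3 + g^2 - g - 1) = 50*g^5 - 10*g^4 + 5*g^3 + 11*g^2 - g - 1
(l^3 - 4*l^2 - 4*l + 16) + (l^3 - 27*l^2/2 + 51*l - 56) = 2*l^3 - 35*l^2/2 + 47*l - 40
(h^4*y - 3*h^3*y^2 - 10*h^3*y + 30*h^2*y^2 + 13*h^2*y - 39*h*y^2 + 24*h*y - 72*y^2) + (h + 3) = h^4*y - 3*h^3*y^2 - 10*h^3*y + 30*h^2*y^2 + 13*h^2*y - 39*h*y^2 + 24*h*y + h - 72*y^2 + 3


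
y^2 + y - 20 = (y - 4)*(y + 5)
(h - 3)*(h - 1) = h^2 - 4*h + 3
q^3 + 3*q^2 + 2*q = q*(q + 1)*(q + 2)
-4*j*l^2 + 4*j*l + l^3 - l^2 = l*(-4*j + l)*(l - 1)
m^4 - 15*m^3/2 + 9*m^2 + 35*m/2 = m*(m - 5)*(m - 7/2)*(m + 1)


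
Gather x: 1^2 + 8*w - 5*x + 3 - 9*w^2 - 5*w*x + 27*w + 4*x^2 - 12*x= -9*w^2 + 35*w + 4*x^2 + x*(-5*w - 17) + 4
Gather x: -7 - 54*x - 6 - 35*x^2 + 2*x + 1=-35*x^2 - 52*x - 12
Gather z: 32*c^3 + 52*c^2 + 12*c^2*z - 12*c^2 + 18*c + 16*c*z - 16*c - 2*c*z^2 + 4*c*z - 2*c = 32*c^3 + 40*c^2 - 2*c*z^2 + z*(12*c^2 + 20*c)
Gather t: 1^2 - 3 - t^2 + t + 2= -t^2 + t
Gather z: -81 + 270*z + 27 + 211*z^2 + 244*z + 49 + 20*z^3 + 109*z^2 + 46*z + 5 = 20*z^3 + 320*z^2 + 560*z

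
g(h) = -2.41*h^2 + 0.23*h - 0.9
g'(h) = 0.23 - 4.82*h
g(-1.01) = -3.59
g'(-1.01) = 5.10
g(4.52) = -49.10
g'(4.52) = -21.56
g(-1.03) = -3.69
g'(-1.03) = 5.19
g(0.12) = -0.91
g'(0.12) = -0.35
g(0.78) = -2.19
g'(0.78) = -3.53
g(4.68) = -52.61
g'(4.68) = -22.33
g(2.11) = -11.14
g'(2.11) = -9.94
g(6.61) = -104.68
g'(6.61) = -31.63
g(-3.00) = -23.28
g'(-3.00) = 14.69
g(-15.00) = -546.60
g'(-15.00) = 72.53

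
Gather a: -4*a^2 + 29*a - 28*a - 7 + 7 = -4*a^2 + a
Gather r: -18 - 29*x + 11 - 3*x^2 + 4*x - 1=-3*x^2 - 25*x - 8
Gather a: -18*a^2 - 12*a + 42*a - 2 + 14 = -18*a^2 + 30*a + 12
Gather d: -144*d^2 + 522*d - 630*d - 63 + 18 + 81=-144*d^2 - 108*d + 36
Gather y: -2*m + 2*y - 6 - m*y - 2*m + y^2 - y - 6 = -4*m + y^2 + y*(1 - m) - 12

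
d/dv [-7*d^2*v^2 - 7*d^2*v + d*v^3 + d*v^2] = d*(-14*d*v - 7*d + 3*v^2 + 2*v)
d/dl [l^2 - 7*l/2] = 2*l - 7/2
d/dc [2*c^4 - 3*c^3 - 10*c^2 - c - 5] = 8*c^3 - 9*c^2 - 20*c - 1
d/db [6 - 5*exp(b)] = -5*exp(b)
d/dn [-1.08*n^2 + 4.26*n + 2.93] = 4.26 - 2.16*n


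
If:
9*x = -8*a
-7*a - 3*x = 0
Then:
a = 0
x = 0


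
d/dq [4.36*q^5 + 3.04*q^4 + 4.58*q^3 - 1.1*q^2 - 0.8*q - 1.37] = 21.8*q^4 + 12.16*q^3 + 13.74*q^2 - 2.2*q - 0.8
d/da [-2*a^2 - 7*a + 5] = -4*a - 7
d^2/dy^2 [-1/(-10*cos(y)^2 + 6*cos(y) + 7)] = 2*(200*sin(y)^4 - 258*sin(y)^2 + 183*cos(y)/2 - 45*cos(3*y)/2 - 48)/(10*sin(y)^2 + 6*cos(y) - 3)^3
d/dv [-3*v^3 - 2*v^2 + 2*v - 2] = -9*v^2 - 4*v + 2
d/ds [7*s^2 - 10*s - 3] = 14*s - 10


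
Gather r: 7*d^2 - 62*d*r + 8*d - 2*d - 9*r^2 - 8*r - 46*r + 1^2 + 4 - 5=7*d^2 + 6*d - 9*r^2 + r*(-62*d - 54)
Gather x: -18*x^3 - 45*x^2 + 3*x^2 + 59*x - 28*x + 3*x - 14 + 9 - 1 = -18*x^3 - 42*x^2 + 34*x - 6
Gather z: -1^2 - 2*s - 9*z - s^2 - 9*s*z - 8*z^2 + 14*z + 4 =-s^2 - 2*s - 8*z^2 + z*(5 - 9*s) + 3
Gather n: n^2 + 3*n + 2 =n^2 + 3*n + 2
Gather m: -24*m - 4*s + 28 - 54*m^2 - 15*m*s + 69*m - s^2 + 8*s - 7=-54*m^2 + m*(45 - 15*s) - s^2 + 4*s + 21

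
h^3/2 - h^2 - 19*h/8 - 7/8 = (h/2 + 1/2)*(h - 7/2)*(h + 1/2)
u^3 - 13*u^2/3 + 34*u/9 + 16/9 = (u - 8/3)*(u - 2)*(u + 1/3)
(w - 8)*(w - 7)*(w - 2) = w^3 - 17*w^2 + 86*w - 112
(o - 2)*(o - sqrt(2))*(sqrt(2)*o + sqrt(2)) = sqrt(2)*o^3 - 2*o^2 - sqrt(2)*o^2 - 2*sqrt(2)*o + 2*o + 4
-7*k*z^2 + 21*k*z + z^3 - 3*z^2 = z*(-7*k + z)*(z - 3)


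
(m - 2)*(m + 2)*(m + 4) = m^3 + 4*m^2 - 4*m - 16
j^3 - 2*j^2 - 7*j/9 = j*(j - 7/3)*(j + 1/3)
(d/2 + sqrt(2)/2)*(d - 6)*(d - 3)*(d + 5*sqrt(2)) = d^4/2 - 9*d^3/2 + 3*sqrt(2)*d^3 - 27*sqrt(2)*d^2 + 14*d^2 - 45*d + 54*sqrt(2)*d + 90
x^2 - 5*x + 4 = (x - 4)*(x - 1)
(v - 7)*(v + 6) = v^2 - v - 42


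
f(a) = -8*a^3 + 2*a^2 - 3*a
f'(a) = -24*a^2 + 4*a - 3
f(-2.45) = 137.00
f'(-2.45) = -156.86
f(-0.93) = 10.95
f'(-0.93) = -27.48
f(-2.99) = 240.70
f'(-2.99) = -229.52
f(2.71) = -152.66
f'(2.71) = -168.42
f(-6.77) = 2594.29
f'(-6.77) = -1130.07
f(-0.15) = 0.52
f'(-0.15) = -4.14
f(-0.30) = 1.30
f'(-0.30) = -6.36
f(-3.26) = 308.20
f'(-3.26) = -271.10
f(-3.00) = 243.00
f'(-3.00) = -231.00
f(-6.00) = 1818.00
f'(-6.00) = -891.00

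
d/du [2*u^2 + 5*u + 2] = 4*u + 5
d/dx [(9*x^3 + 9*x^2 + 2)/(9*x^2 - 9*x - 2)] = 9*(9*x^4 - 18*x^3 - 15*x^2 - 8*x + 2)/(81*x^4 - 162*x^3 + 45*x^2 + 36*x + 4)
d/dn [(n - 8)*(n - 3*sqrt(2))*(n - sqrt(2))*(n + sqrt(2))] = 4*n^3 - 24*n^2 - 9*sqrt(2)*n^2 - 4*n + 48*sqrt(2)*n + 6*sqrt(2) + 16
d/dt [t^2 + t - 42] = 2*t + 1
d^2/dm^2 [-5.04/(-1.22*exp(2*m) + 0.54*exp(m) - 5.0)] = ((2.7216 - 24.5952*exp(m))*(1.22*exp(2*m) - 0.54*exp(m) + 5.0) + 5.04*(2.44*exp(m) - 0.54)*(4.88*exp(m) - 1.08)*exp(m))*exp(m)/(1.22*exp(2*m) - 0.54*exp(m) + 5.0)^3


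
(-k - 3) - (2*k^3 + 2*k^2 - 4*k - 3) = -2*k^3 - 2*k^2 + 3*k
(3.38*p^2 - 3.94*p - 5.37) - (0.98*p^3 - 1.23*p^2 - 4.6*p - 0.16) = -0.98*p^3 + 4.61*p^2 + 0.66*p - 5.21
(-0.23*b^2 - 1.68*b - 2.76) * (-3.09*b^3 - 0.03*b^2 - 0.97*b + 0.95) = 0.7107*b^5 + 5.1981*b^4 + 8.8019*b^3 + 1.4939*b^2 + 1.0812*b - 2.622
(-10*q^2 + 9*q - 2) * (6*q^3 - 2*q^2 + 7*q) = -60*q^5 + 74*q^4 - 100*q^3 + 67*q^2 - 14*q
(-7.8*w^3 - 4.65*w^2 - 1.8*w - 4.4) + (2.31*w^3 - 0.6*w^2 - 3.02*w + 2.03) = -5.49*w^3 - 5.25*w^2 - 4.82*w - 2.37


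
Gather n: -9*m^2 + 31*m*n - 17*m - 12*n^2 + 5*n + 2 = -9*m^2 - 17*m - 12*n^2 + n*(31*m + 5) + 2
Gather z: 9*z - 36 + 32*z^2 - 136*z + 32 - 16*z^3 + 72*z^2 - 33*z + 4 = -16*z^3 + 104*z^2 - 160*z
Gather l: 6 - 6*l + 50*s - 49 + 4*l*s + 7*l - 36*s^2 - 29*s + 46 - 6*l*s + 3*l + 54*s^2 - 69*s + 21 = l*(4 - 2*s) + 18*s^2 - 48*s + 24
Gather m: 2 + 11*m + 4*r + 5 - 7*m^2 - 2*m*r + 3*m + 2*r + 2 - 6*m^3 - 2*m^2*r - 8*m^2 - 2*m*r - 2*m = -6*m^3 + m^2*(-2*r - 15) + m*(12 - 4*r) + 6*r + 9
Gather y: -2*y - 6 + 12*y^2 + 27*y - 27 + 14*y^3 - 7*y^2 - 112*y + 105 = 14*y^3 + 5*y^2 - 87*y + 72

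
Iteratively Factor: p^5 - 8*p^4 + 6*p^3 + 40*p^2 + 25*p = (p - 5)*(p^4 - 3*p^3 - 9*p^2 - 5*p) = p*(p - 5)*(p^3 - 3*p^2 - 9*p - 5) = p*(p - 5)*(p + 1)*(p^2 - 4*p - 5) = p*(p - 5)*(p + 1)^2*(p - 5)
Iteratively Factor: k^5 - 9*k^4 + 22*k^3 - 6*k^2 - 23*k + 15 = (k - 1)*(k^4 - 8*k^3 + 14*k^2 + 8*k - 15) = (k - 1)*(k + 1)*(k^3 - 9*k^2 + 23*k - 15) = (k - 1)^2*(k + 1)*(k^2 - 8*k + 15) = (k - 3)*(k - 1)^2*(k + 1)*(k - 5)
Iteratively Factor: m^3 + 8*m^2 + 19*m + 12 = (m + 3)*(m^2 + 5*m + 4) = (m + 1)*(m + 3)*(m + 4)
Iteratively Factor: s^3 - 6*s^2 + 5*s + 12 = (s - 4)*(s^2 - 2*s - 3) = (s - 4)*(s - 3)*(s + 1)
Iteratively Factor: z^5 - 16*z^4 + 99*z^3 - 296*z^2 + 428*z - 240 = (z - 3)*(z^4 - 13*z^3 + 60*z^2 - 116*z + 80) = (z - 3)*(z - 2)*(z^3 - 11*z^2 + 38*z - 40) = (z - 5)*(z - 3)*(z - 2)*(z^2 - 6*z + 8) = (z - 5)*(z - 4)*(z - 3)*(z - 2)*(z - 2)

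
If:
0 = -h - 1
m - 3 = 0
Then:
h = -1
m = 3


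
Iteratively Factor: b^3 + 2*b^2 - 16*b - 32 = (b - 4)*(b^2 + 6*b + 8) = (b - 4)*(b + 4)*(b + 2)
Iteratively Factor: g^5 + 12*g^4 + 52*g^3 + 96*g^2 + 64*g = (g + 2)*(g^4 + 10*g^3 + 32*g^2 + 32*g) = (g + 2)*(g + 4)*(g^3 + 6*g^2 + 8*g) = g*(g + 2)*(g + 4)*(g^2 + 6*g + 8) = g*(g + 2)*(g + 4)^2*(g + 2)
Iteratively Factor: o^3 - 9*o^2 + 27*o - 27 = (o - 3)*(o^2 - 6*o + 9) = (o - 3)^2*(o - 3)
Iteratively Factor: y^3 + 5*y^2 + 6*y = (y)*(y^2 + 5*y + 6) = y*(y + 2)*(y + 3)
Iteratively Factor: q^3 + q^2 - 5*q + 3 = (q - 1)*(q^2 + 2*q - 3) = (q - 1)^2*(q + 3)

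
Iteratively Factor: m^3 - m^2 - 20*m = (m)*(m^2 - m - 20) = m*(m + 4)*(m - 5)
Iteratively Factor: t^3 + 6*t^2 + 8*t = (t + 2)*(t^2 + 4*t) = t*(t + 2)*(t + 4)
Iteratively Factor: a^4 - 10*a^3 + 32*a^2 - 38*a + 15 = (a - 1)*(a^3 - 9*a^2 + 23*a - 15) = (a - 5)*(a - 1)*(a^2 - 4*a + 3) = (a - 5)*(a - 3)*(a - 1)*(a - 1)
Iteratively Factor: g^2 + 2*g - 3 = (g + 3)*(g - 1)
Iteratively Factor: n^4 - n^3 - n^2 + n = (n - 1)*(n^3 - n) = (n - 1)*(n + 1)*(n^2 - n) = n*(n - 1)*(n + 1)*(n - 1)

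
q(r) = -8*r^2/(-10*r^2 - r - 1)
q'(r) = -8*r^2*(20*r + 1)/(-10*r^2 - r - 1)^2 - 16*r/(-10*r^2 - r - 1)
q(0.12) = 0.09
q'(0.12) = 1.27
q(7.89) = 0.79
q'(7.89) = 0.00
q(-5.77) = 0.81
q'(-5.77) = 0.00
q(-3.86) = 0.82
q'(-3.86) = 0.00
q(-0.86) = 0.79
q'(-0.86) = -0.14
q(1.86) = 0.74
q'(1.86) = 0.04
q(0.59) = 0.55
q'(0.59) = 0.48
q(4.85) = 0.78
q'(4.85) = 0.00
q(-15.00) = 0.81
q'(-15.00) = 0.00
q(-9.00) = 0.81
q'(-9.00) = 0.00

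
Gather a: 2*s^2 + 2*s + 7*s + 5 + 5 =2*s^2 + 9*s + 10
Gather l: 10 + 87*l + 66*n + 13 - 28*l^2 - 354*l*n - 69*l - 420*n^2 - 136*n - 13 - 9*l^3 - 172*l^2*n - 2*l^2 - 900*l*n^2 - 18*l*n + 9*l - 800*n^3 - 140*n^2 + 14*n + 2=-9*l^3 + l^2*(-172*n - 30) + l*(-900*n^2 - 372*n + 27) - 800*n^3 - 560*n^2 - 56*n + 12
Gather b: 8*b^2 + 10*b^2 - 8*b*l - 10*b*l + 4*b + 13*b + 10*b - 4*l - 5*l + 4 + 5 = 18*b^2 + b*(27 - 18*l) - 9*l + 9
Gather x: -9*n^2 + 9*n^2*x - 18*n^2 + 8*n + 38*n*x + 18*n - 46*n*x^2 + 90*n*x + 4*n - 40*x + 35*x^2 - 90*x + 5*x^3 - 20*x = -27*n^2 + 30*n + 5*x^3 + x^2*(35 - 46*n) + x*(9*n^2 + 128*n - 150)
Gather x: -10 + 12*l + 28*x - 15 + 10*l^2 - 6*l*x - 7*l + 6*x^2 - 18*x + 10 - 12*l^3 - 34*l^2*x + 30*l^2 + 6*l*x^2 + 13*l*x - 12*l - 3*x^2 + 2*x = -12*l^3 + 40*l^2 - 7*l + x^2*(6*l + 3) + x*(-34*l^2 + 7*l + 12) - 15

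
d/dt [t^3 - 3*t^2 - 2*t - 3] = 3*t^2 - 6*t - 2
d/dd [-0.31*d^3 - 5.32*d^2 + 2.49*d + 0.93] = -0.93*d^2 - 10.64*d + 2.49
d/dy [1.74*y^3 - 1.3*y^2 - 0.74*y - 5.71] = 5.22*y^2 - 2.6*y - 0.74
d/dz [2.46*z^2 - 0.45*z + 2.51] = 4.92*z - 0.45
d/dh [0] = 0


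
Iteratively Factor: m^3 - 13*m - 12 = (m + 1)*(m^2 - m - 12) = (m + 1)*(m + 3)*(m - 4)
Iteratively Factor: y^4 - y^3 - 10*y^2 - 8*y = (y + 1)*(y^3 - 2*y^2 - 8*y) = (y + 1)*(y + 2)*(y^2 - 4*y) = (y - 4)*(y + 1)*(y + 2)*(y)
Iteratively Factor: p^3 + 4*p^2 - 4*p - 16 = (p - 2)*(p^2 + 6*p + 8) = (p - 2)*(p + 4)*(p + 2)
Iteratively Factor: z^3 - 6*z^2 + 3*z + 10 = (z + 1)*(z^2 - 7*z + 10) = (z - 2)*(z + 1)*(z - 5)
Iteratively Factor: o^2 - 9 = (o - 3)*(o + 3)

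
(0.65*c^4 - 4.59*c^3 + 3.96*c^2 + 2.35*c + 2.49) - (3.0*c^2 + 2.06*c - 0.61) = 0.65*c^4 - 4.59*c^3 + 0.96*c^2 + 0.29*c + 3.1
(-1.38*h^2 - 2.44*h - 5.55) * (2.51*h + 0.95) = -3.4638*h^3 - 7.4354*h^2 - 16.2485*h - 5.2725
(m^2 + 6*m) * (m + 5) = m^3 + 11*m^2 + 30*m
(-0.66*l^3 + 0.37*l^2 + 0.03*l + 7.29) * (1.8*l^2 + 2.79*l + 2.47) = -1.188*l^5 - 1.1754*l^4 - 0.5439*l^3 + 14.1196*l^2 + 20.4132*l + 18.0063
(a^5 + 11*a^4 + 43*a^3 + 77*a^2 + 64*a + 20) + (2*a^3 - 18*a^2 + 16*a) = a^5 + 11*a^4 + 45*a^3 + 59*a^2 + 80*a + 20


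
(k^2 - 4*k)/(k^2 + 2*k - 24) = k/(k + 6)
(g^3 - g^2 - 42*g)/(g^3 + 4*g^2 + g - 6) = g*(g^2 - g - 42)/(g^3 + 4*g^2 + g - 6)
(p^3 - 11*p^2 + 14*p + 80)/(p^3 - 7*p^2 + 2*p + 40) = (p - 8)/(p - 4)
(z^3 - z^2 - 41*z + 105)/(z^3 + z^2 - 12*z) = (z^2 + 2*z - 35)/(z*(z + 4))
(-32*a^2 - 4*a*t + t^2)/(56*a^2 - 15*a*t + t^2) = (4*a + t)/(-7*a + t)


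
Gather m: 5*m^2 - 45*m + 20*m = 5*m^2 - 25*m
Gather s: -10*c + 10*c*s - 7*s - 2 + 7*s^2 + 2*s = -10*c + 7*s^2 + s*(10*c - 5) - 2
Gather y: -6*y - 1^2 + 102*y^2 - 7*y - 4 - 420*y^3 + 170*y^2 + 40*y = -420*y^3 + 272*y^2 + 27*y - 5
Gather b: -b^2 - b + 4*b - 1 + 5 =-b^2 + 3*b + 4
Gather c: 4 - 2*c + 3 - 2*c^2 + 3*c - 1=-2*c^2 + c + 6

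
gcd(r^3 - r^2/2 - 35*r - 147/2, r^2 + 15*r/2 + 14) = r + 7/2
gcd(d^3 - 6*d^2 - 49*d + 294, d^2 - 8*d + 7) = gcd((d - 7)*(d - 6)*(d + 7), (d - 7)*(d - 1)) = d - 7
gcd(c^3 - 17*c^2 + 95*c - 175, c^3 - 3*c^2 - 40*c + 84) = c - 7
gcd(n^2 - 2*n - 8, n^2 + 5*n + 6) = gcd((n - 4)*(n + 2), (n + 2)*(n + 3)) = n + 2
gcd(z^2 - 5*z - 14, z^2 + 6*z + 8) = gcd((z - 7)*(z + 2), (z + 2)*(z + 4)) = z + 2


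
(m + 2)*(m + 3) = m^2 + 5*m + 6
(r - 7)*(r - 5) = r^2 - 12*r + 35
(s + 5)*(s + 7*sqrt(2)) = s^2 + 5*s + 7*sqrt(2)*s + 35*sqrt(2)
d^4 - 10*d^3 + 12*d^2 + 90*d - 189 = (d - 7)*(d - 3)^2*(d + 3)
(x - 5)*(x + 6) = x^2 + x - 30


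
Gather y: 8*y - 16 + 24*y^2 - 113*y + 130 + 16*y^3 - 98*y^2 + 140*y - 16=16*y^3 - 74*y^2 + 35*y + 98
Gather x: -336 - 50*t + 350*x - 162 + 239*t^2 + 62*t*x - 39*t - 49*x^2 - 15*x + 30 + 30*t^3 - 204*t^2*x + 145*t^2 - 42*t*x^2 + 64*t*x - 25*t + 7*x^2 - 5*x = 30*t^3 + 384*t^2 - 114*t + x^2*(-42*t - 42) + x*(-204*t^2 + 126*t + 330) - 468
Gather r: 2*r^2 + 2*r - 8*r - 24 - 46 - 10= 2*r^2 - 6*r - 80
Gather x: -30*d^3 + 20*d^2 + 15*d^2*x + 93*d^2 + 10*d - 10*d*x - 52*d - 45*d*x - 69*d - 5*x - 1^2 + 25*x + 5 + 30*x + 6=-30*d^3 + 113*d^2 - 111*d + x*(15*d^2 - 55*d + 50) + 10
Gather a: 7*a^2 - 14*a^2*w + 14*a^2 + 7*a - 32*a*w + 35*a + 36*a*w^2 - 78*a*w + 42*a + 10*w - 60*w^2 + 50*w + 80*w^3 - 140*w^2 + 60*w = a^2*(21 - 14*w) + a*(36*w^2 - 110*w + 84) + 80*w^3 - 200*w^2 + 120*w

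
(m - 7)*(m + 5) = m^2 - 2*m - 35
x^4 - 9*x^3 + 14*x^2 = x^2*(x - 7)*(x - 2)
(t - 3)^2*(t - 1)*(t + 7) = t^4 - 34*t^2 + 96*t - 63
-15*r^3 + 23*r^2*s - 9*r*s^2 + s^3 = (-5*r + s)*(-3*r + s)*(-r + s)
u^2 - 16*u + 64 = (u - 8)^2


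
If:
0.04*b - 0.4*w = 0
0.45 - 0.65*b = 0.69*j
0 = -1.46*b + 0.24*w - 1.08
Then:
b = -0.75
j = 1.36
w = -0.08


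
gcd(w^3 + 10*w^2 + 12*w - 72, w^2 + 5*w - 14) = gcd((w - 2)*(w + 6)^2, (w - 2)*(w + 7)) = w - 2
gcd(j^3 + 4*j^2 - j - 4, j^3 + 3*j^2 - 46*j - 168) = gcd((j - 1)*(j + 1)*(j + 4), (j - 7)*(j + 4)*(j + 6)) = j + 4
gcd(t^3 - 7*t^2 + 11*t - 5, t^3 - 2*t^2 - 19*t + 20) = t^2 - 6*t + 5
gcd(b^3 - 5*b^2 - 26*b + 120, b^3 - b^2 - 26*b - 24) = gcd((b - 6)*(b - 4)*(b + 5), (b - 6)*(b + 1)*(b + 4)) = b - 6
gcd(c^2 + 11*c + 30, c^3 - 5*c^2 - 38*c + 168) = c + 6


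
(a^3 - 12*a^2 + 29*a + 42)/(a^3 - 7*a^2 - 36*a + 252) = (a + 1)/(a + 6)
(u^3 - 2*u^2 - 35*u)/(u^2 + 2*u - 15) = u*(u - 7)/(u - 3)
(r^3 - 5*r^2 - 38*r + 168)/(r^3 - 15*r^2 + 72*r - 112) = (r + 6)/(r - 4)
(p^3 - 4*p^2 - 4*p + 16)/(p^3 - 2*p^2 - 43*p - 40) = (-p^3 + 4*p^2 + 4*p - 16)/(-p^3 + 2*p^2 + 43*p + 40)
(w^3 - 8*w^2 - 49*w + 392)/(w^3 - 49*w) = (w - 8)/w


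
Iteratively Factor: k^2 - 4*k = (k - 4)*(k)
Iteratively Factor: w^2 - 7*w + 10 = (w - 5)*(w - 2)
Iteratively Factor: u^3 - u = (u)*(u^2 - 1) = u*(u - 1)*(u + 1)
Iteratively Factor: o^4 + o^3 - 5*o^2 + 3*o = (o)*(o^3 + o^2 - 5*o + 3) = o*(o - 1)*(o^2 + 2*o - 3) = o*(o - 1)^2*(o + 3)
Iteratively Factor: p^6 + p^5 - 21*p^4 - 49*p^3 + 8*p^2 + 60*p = (p + 2)*(p^5 - p^4 - 19*p^3 - 11*p^2 + 30*p) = p*(p + 2)*(p^4 - p^3 - 19*p^2 - 11*p + 30) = p*(p - 1)*(p + 2)*(p^3 - 19*p - 30) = p*(p - 5)*(p - 1)*(p + 2)*(p^2 + 5*p + 6) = p*(p - 5)*(p - 1)*(p + 2)^2*(p + 3)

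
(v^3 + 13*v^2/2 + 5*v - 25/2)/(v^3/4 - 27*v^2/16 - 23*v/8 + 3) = 8*(2*v^3 + 13*v^2 + 10*v - 25)/(4*v^3 - 27*v^2 - 46*v + 48)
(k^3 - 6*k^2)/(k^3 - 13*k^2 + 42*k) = k/(k - 7)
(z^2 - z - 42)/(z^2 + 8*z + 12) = (z - 7)/(z + 2)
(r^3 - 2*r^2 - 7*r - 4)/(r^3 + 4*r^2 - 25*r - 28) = (r + 1)/(r + 7)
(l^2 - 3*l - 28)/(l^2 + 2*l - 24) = (l^2 - 3*l - 28)/(l^2 + 2*l - 24)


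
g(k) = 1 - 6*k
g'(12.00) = -6.00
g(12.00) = -71.00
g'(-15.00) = -6.00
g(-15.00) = 91.00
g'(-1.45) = -6.00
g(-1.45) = 9.70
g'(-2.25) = -6.00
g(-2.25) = 14.50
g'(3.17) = -6.00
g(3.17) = -18.02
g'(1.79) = -6.00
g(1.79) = -9.74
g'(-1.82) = -6.00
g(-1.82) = 11.92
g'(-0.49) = -6.00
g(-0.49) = 3.94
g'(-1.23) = -6.00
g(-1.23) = 8.38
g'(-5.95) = -6.00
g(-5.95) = 36.70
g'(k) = -6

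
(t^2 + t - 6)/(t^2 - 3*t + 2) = (t + 3)/(t - 1)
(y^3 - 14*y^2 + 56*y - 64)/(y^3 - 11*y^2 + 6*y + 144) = (y^2 - 6*y + 8)/(y^2 - 3*y - 18)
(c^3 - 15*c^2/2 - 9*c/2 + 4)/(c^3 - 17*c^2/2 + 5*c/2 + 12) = (2*c - 1)/(2*c - 3)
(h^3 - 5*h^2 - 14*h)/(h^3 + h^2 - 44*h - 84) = h/(h + 6)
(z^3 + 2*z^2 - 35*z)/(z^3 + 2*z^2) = (z^2 + 2*z - 35)/(z*(z + 2))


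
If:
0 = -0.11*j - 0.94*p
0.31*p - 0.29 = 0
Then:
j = -7.99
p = 0.94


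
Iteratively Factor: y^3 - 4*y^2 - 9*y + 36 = (y - 3)*(y^2 - y - 12) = (y - 3)*(y + 3)*(y - 4)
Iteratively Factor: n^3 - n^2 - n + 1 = (n - 1)*(n^2 - 1) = (n - 1)*(n + 1)*(n - 1)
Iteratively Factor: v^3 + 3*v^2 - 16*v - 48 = (v - 4)*(v^2 + 7*v + 12) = (v - 4)*(v + 3)*(v + 4)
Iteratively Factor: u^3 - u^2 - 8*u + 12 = (u + 3)*(u^2 - 4*u + 4) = (u - 2)*(u + 3)*(u - 2)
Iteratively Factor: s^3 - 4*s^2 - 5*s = (s)*(s^2 - 4*s - 5) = s*(s - 5)*(s + 1)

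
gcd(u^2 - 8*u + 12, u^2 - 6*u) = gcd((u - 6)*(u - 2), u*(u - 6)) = u - 6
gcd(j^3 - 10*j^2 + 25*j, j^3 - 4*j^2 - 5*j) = j^2 - 5*j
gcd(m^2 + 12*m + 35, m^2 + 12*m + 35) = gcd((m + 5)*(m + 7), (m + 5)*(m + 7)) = m^2 + 12*m + 35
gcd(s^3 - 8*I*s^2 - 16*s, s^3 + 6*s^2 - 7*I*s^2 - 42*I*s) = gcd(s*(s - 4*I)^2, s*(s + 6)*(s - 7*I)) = s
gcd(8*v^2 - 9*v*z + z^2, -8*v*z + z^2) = -8*v + z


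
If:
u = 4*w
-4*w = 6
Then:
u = -6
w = -3/2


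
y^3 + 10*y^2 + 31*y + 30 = (y + 2)*(y + 3)*(y + 5)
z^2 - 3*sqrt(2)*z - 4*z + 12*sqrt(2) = (z - 4)*(z - 3*sqrt(2))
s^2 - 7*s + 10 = (s - 5)*(s - 2)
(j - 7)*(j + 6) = j^2 - j - 42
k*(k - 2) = k^2 - 2*k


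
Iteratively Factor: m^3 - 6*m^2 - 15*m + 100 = (m - 5)*(m^2 - m - 20) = (m - 5)*(m + 4)*(m - 5)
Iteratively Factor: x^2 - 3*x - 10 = (x + 2)*(x - 5)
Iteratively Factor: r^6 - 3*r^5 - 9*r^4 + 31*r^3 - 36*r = (r)*(r^5 - 3*r^4 - 9*r^3 + 31*r^2 - 36) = r*(r - 2)*(r^4 - r^3 - 11*r^2 + 9*r + 18) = r*(r - 2)*(r + 1)*(r^3 - 2*r^2 - 9*r + 18) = r*(r - 2)*(r + 1)*(r + 3)*(r^2 - 5*r + 6) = r*(r - 2)^2*(r + 1)*(r + 3)*(r - 3)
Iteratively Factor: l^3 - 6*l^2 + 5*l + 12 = (l + 1)*(l^2 - 7*l + 12) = (l - 3)*(l + 1)*(l - 4)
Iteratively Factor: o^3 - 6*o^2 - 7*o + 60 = (o - 5)*(o^2 - o - 12) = (o - 5)*(o + 3)*(o - 4)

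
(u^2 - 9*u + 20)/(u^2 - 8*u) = (u^2 - 9*u + 20)/(u*(u - 8))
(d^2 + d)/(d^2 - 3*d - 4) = d/(d - 4)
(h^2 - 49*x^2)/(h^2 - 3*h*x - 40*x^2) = (-h^2 + 49*x^2)/(-h^2 + 3*h*x + 40*x^2)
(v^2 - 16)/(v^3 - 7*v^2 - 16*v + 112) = 1/(v - 7)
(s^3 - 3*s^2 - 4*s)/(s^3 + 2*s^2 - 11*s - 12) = s*(s - 4)/(s^2 + s - 12)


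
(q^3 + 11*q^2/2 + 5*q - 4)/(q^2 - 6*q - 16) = (q^2 + 7*q/2 - 2)/(q - 8)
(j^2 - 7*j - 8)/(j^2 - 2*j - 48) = (j + 1)/(j + 6)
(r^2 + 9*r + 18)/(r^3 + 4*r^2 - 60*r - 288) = (r + 3)/(r^2 - 2*r - 48)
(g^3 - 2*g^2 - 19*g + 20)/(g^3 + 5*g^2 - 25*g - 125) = (g^2 + 3*g - 4)/(g^2 + 10*g + 25)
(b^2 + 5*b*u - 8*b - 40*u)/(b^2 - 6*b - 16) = (b + 5*u)/(b + 2)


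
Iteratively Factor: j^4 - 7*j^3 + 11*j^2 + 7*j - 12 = (j - 3)*(j^3 - 4*j^2 - j + 4) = (j - 4)*(j - 3)*(j^2 - 1) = (j - 4)*(j - 3)*(j + 1)*(j - 1)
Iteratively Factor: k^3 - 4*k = (k - 2)*(k^2 + 2*k) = (k - 2)*(k + 2)*(k)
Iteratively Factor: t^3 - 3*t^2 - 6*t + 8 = (t + 2)*(t^2 - 5*t + 4) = (t - 1)*(t + 2)*(t - 4)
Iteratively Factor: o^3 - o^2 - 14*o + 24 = (o - 3)*(o^2 + 2*o - 8) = (o - 3)*(o - 2)*(o + 4)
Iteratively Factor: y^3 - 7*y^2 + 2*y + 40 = (y - 5)*(y^2 - 2*y - 8) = (y - 5)*(y - 4)*(y + 2)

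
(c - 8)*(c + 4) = c^2 - 4*c - 32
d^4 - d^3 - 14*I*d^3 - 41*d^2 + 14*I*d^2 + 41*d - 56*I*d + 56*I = (d - 1)*(d - 8*I)*(d - 7*I)*(d + I)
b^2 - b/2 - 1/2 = (b - 1)*(b + 1/2)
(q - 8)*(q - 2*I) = q^2 - 8*q - 2*I*q + 16*I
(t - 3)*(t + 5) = t^2 + 2*t - 15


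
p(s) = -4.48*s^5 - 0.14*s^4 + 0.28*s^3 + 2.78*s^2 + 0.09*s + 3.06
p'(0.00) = 0.09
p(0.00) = 3.06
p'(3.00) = -1805.19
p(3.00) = -1064.07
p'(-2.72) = -1223.64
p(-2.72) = 677.08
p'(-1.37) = -83.42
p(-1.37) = 28.56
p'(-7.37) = -65858.38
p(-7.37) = 97040.94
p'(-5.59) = -21779.26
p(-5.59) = 24357.09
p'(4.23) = -7175.24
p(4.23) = -6037.53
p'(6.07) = -30469.50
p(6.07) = -36937.98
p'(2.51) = -878.60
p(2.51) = -426.65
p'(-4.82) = -12034.76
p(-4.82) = 11615.32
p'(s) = -22.4*s^4 - 0.56*s^3 + 0.84*s^2 + 5.56*s + 0.09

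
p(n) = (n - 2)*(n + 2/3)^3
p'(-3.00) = -94.37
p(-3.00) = 63.52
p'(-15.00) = -13422.37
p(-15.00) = 50059.96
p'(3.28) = 121.29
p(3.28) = 78.69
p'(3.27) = 120.05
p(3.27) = 77.48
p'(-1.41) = -6.06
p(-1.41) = 1.40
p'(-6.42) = -1026.57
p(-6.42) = 1603.51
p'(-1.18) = -2.65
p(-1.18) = 0.43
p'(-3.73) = -190.06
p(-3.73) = 164.72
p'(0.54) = -4.62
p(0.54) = -2.57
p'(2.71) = 62.79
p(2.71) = 27.34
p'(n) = 3*(n - 2)*(n + 2/3)^2 + (n + 2/3)^3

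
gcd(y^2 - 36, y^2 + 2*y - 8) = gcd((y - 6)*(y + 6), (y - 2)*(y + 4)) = 1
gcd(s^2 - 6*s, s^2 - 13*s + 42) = s - 6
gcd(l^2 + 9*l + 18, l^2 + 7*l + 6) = l + 6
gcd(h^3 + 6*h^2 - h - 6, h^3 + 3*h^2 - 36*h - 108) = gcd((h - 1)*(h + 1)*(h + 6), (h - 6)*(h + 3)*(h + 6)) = h + 6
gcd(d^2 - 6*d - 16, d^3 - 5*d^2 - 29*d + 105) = 1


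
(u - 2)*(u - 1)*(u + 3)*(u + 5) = u^4 + 5*u^3 - 7*u^2 - 29*u + 30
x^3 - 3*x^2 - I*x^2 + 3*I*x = x*(x - 3)*(x - I)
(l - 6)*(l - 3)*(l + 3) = l^3 - 6*l^2 - 9*l + 54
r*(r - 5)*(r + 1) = r^3 - 4*r^2 - 5*r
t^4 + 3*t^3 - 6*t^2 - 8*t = t*(t - 2)*(t + 1)*(t + 4)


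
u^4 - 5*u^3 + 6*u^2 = u^2*(u - 3)*(u - 2)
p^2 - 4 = (p - 2)*(p + 2)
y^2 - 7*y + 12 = (y - 4)*(y - 3)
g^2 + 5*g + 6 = (g + 2)*(g + 3)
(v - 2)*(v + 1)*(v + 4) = v^3 + 3*v^2 - 6*v - 8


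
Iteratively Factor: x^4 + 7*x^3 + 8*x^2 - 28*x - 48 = (x + 2)*(x^3 + 5*x^2 - 2*x - 24) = (x + 2)*(x + 3)*(x^2 + 2*x - 8) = (x + 2)*(x + 3)*(x + 4)*(x - 2)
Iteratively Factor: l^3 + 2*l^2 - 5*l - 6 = (l - 2)*(l^2 + 4*l + 3) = (l - 2)*(l + 3)*(l + 1)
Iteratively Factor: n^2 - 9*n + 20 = (n - 4)*(n - 5)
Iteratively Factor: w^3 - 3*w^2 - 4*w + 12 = (w + 2)*(w^2 - 5*w + 6) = (w - 2)*(w + 2)*(w - 3)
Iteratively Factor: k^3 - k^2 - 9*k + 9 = (k - 3)*(k^2 + 2*k - 3) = (k - 3)*(k - 1)*(k + 3)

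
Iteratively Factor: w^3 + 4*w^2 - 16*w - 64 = (w + 4)*(w^2 - 16) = (w - 4)*(w + 4)*(w + 4)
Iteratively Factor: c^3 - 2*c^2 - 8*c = (c)*(c^2 - 2*c - 8) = c*(c - 4)*(c + 2)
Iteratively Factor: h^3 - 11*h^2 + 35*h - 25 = (h - 1)*(h^2 - 10*h + 25) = (h - 5)*(h - 1)*(h - 5)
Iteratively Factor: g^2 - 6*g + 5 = (g - 1)*(g - 5)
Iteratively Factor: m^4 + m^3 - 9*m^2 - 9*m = (m - 3)*(m^3 + 4*m^2 + 3*m) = (m - 3)*(m + 1)*(m^2 + 3*m) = (m - 3)*(m + 1)*(m + 3)*(m)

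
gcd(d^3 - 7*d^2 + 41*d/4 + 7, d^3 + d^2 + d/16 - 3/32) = d + 1/2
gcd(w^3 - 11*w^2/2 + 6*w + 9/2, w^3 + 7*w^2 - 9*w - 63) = w - 3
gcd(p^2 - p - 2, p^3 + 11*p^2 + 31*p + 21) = p + 1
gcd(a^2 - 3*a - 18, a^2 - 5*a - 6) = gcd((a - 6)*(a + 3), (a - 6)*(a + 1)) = a - 6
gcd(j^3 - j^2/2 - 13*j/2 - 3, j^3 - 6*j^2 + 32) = j + 2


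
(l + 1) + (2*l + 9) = 3*l + 10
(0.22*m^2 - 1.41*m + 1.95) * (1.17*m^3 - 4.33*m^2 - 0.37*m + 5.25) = 0.2574*m^5 - 2.6023*m^4 + 8.3054*m^3 - 6.7668*m^2 - 8.124*m + 10.2375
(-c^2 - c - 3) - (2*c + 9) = -c^2 - 3*c - 12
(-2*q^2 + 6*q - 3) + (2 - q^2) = -3*q^2 + 6*q - 1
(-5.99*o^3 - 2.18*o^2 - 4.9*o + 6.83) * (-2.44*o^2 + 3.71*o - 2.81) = 14.6156*o^5 - 16.9037*o^4 + 20.7001*o^3 - 28.7184*o^2 + 39.1083*o - 19.1923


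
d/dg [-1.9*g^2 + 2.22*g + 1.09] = 2.22 - 3.8*g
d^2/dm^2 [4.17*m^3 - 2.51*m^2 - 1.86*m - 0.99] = 25.02*m - 5.02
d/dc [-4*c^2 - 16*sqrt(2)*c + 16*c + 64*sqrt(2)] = -8*c - 16*sqrt(2) + 16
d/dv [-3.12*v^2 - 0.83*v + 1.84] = -6.24*v - 0.83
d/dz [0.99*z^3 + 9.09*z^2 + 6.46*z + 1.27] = 2.97*z^2 + 18.18*z + 6.46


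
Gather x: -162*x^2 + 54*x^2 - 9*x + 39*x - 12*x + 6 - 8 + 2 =-108*x^2 + 18*x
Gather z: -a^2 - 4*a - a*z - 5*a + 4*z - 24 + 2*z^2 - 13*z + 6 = -a^2 - 9*a + 2*z^2 + z*(-a - 9) - 18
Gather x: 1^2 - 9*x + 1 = 2 - 9*x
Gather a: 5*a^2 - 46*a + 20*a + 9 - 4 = 5*a^2 - 26*a + 5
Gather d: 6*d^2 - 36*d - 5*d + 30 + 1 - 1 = 6*d^2 - 41*d + 30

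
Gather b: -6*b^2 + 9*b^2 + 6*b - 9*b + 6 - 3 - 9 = 3*b^2 - 3*b - 6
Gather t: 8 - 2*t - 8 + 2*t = 0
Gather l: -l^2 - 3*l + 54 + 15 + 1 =-l^2 - 3*l + 70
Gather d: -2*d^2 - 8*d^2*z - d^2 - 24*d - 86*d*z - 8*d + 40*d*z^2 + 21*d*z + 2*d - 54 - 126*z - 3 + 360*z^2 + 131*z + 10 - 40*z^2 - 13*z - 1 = d^2*(-8*z - 3) + d*(40*z^2 - 65*z - 30) + 320*z^2 - 8*z - 48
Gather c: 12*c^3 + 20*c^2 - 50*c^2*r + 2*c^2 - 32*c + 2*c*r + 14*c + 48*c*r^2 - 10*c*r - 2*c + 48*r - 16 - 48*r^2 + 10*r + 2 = 12*c^3 + c^2*(22 - 50*r) + c*(48*r^2 - 8*r - 20) - 48*r^2 + 58*r - 14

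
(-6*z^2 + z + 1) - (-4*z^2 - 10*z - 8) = -2*z^2 + 11*z + 9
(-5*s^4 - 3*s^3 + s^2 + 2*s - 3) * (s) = -5*s^5 - 3*s^4 + s^3 + 2*s^2 - 3*s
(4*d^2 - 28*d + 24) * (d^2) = 4*d^4 - 28*d^3 + 24*d^2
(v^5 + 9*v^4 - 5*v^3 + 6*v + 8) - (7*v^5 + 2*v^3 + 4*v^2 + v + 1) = -6*v^5 + 9*v^4 - 7*v^3 - 4*v^2 + 5*v + 7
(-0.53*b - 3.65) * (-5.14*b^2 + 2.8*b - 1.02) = 2.7242*b^3 + 17.277*b^2 - 9.6794*b + 3.723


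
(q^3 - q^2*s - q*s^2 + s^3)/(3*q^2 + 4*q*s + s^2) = (q^2 - 2*q*s + s^2)/(3*q + s)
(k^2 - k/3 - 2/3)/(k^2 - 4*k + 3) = (k + 2/3)/(k - 3)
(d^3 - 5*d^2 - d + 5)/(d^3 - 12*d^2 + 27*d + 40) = (d - 1)/(d - 8)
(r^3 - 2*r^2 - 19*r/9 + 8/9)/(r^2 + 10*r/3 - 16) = (3*r^2 + 2*r - 1)/(3*(r + 6))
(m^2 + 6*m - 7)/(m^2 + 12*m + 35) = (m - 1)/(m + 5)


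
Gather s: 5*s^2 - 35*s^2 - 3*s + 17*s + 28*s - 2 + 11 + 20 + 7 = -30*s^2 + 42*s + 36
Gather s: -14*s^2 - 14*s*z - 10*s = -14*s^2 + s*(-14*z - 10)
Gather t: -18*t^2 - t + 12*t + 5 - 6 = -18*t^2 + 11*t - 1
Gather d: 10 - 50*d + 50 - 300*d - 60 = -350*d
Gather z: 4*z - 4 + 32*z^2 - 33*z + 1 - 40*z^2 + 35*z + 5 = -8*z^2 + 6*z + 2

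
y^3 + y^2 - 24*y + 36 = (y - 3)*(y - 2)*(y + 6)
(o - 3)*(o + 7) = o^2 + 4*o - 21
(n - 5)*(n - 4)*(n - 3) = n^3 - 12*n^2 + 47*n - 60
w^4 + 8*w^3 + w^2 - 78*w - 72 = (w - 3)*(w + 1)*(w + 4)*(w + 6)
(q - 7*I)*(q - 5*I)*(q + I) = q^3 - 11*I*q^2 - 23*q - 35*I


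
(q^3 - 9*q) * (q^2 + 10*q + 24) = q^5 + 10*q^4 + 15*q^3 - 90*q^2 - 216*q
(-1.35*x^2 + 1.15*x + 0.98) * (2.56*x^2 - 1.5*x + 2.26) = -3.456*x^4 + 4.969*x^3 - 2.2672*x^2 + 1.129*x + 2.2148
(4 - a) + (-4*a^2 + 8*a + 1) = -4*a^2 + 7*a + 5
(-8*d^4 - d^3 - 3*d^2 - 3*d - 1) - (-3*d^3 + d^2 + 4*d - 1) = -8*d^4 + 2*d^3 - 4*d^2 - 7*d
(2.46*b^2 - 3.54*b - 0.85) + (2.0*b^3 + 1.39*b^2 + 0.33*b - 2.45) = 2.0*b^3 + 3.85*b^2 - 3.21*b - 3.3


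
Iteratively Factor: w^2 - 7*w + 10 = (w - 2)*(w - 5)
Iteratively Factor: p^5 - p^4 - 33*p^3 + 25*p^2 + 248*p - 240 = (p + 4)*(p^4 - 5*p^3 - 13*p^2 + 77*p - 60) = (p - 3)*(p + 4)*(p^3 - 2*p^2 - 19*p + 20) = (p - 5)*(p - 3)*(p + 4)*(p^2 + 3*p - 4) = (p - 5)*(p - 3)*(p - 1)*(p + 4)*(p + 4)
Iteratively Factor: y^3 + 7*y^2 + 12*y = (y + 3)*(y^2 + 4*y) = (y + 3)*(y + 4)*(y)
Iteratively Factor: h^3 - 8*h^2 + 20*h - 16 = (h - 2)*(h^2 - 6*h + 8) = (h - 2)^2*(h - 4)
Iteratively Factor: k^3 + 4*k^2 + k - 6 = (k + 2)*(k^2 + 2*k - 3) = (k - 1)*(k + 2)*(k + 3)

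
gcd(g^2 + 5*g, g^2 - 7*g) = g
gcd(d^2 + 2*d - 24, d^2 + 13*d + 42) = d + 6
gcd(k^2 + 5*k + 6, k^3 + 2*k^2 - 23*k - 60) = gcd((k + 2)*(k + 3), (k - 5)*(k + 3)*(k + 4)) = k + 3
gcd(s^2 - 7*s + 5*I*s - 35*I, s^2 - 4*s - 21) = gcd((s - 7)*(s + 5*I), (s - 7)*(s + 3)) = s - 7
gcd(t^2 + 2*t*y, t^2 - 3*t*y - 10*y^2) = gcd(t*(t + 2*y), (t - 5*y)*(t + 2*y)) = t + 2*y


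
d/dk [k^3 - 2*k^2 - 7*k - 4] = 3*k^2 - 4*k - 7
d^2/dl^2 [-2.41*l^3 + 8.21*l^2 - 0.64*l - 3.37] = 16.42 - 14.46*l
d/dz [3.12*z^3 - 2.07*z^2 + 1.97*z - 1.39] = 9.36*z^2 - 4.14*z + 1.97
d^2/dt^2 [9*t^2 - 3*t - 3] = 18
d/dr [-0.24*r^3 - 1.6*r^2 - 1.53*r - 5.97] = -0.72*r^2 - 3.2*r - 1.53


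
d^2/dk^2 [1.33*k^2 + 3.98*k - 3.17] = 2.66000000000000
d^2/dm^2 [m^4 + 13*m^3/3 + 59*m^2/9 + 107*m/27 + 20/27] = 12*m^2 + 26*m + 118/9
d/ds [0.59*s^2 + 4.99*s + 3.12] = 1.18*s + 4.99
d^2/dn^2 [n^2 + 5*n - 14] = 2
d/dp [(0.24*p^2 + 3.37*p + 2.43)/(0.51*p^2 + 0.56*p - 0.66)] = (-1.5843*p^2 - 2.7954*p - 3.585)/(0.2601*p^4 + 0.5712*p^3 - 0.3596*p^2 - 0.7392*p + 0.4356)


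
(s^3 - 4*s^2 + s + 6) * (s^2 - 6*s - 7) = s^5 - 10*s^4 + 18*s^3 + 28*s^2 - 43*s - 42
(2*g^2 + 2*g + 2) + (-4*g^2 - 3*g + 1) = -2*g^2 - g + 3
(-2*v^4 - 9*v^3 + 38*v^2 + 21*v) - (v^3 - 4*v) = -2*v^4 - 10*v^3 + 38*v^2 + 25*v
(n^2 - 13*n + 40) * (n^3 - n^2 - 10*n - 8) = n^5 - 14*n^4 + 43*n^3 + 82*n^2 - 296*n - 320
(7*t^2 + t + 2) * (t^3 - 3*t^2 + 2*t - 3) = 7*t^5 - 20*t^4 + 13*t^3 - 25*t^2 + t - 6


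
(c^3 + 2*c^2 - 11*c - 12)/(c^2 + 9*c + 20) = (c^2 - 2*c - 3)/(c + 5)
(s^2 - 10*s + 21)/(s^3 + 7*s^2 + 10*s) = (s^2 - 10*s + 21)/(s*(s^2 + 7*s + 10))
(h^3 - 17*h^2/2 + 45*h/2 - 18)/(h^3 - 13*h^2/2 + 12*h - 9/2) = (2*h^2 - 11*h + 12)/(2*h^2 - 7*h + 3)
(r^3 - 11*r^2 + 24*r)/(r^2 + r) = (r^2 - 11*r + 24)/(r + 1)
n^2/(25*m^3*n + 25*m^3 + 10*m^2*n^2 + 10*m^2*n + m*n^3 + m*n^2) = n^2/(m*(25*m^2*n + 25*m^2 + 10*m*n^2 + 10*m*n + n^3 + n^2))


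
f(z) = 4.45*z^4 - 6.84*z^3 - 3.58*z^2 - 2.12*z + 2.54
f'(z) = 17.8*z^3 - 20.52*z^2 - 7.16*z - 2.12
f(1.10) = -6.71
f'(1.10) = -11.13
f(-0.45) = 3.57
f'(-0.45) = -4.68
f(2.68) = 69.04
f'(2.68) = 173.94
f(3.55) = 350.65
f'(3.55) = 510.21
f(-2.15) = 153.61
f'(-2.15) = -258.48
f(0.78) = -2.89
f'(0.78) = -11.74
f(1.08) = -6.49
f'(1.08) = -11.36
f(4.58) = 1218.64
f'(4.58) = 1244.73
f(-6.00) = 7131.02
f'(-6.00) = -4542.68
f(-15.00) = 247595.09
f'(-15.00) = -64586.72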